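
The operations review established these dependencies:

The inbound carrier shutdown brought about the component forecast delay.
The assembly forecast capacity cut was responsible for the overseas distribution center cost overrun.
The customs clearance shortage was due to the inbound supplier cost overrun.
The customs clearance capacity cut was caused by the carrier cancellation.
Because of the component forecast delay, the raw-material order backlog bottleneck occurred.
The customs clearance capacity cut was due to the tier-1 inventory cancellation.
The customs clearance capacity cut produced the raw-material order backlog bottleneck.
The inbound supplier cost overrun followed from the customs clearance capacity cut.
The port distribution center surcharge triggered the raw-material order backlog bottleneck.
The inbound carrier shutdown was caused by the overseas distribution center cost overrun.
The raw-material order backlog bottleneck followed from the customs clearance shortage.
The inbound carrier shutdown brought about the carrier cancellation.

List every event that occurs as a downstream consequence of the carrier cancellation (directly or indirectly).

Direct effects: the customs clearance capacity cut.
2 steps out: the inbound supplier cost overrun, the raw-material order backlog bottleneck.
3 steps out: the customs clearance shortage.
Not reachable from it: the port distribution center surcharge, the assembly forecast capacity cut, the overseas distribution center cost overrun, the inbound carrier shutdown, the tier-1 inventory cancellation, the component forecast delay.

the customs clearance capacity cut, the customs clearance shortage, the inbound supplier cost overrun, the raw-material order backlog bottleneck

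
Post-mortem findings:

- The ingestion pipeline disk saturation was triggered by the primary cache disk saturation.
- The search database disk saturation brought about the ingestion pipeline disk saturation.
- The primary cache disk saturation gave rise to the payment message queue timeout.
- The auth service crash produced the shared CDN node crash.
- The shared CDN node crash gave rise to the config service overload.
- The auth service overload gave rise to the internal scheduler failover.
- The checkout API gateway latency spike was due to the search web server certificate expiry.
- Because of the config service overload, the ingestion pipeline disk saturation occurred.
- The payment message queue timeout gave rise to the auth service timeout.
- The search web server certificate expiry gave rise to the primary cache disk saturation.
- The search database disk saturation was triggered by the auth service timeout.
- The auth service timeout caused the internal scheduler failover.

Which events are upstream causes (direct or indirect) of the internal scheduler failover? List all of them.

Immediate causes of the internal scheduler failover: the auth service overload, the auth service timeout.
Further upstream: the search web server certificate expiry, the primary cache disk saturation, the payment message queue timeout.

the auth service overload, the auth service timeout, the payment message queue timeout, the primary cache disk saturation, the search web server certificate expiry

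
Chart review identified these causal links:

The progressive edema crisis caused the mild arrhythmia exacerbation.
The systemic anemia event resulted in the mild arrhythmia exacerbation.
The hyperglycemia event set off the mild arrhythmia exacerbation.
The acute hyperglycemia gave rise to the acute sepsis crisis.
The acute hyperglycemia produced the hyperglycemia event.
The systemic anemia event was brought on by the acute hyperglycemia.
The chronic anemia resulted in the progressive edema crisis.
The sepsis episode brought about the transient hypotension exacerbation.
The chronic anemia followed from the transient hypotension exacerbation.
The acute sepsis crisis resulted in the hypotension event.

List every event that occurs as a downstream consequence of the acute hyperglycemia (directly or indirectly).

Direct effects: the acute sepsis crisis, the hyperglycemia event, the systemic anemia event.
2 steps out: the hypotension event, the mild arrhythmia exacerbation.
Not reachable from it: the sepsis episode, the transient hypotension exacerbation, the chronic anemia, the progressive edema crisis.

the acute sepsis crisis, the hyperglycemia event, the hypotension event, the mild arrhythmia exacerbation, the systemic anemia event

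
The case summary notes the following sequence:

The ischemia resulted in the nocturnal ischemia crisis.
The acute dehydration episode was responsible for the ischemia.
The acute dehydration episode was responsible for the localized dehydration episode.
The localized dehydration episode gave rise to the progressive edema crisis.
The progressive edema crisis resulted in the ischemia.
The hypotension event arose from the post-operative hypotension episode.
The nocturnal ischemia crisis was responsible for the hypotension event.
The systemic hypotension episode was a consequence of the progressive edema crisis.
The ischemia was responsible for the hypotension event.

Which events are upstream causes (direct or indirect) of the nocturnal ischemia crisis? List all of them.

the acute dehydration episode, the ischemia, the localized dehydration episode, the progressive edema crisis

Immediate cause of the nocturnal ischemia crisis: the ischemia.
Further upstream: the acute dehydration episode, the localized dehydration episode, the progressive edema crisis.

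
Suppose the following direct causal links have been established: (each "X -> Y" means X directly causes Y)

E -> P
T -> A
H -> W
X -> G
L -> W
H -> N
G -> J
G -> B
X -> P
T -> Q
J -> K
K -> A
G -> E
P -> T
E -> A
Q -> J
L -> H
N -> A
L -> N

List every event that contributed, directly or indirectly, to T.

Immediate cause of T: P.
Further upstream: X, G, E.

E, G, P, X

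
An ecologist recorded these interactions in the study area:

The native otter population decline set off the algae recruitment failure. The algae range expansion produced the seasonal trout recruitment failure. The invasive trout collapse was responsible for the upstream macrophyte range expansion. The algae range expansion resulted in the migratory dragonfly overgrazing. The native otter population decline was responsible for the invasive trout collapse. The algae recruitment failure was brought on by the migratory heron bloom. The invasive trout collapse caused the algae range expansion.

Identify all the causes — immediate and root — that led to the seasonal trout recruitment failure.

the algae range expansion, the invasive trout collapse, the native otter population decline

Immediate cause of the seasonal trout recruitment failure: the algae range expansion.
Further upstream: the native otter population decline, the invasive trout collapse.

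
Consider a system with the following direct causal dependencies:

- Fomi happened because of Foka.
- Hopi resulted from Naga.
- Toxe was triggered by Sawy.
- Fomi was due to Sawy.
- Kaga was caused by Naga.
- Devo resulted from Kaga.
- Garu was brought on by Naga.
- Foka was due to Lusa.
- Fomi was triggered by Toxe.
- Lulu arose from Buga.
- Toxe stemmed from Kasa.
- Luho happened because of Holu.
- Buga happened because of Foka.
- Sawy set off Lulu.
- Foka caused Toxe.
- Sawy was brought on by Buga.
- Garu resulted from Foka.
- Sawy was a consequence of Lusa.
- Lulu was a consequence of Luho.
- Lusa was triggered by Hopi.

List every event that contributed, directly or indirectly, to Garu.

Foka, Hopi, Lusa, Naga

Immediate causes of Garu: Naga, Foka.
Further upstream: Hopi, Lusa.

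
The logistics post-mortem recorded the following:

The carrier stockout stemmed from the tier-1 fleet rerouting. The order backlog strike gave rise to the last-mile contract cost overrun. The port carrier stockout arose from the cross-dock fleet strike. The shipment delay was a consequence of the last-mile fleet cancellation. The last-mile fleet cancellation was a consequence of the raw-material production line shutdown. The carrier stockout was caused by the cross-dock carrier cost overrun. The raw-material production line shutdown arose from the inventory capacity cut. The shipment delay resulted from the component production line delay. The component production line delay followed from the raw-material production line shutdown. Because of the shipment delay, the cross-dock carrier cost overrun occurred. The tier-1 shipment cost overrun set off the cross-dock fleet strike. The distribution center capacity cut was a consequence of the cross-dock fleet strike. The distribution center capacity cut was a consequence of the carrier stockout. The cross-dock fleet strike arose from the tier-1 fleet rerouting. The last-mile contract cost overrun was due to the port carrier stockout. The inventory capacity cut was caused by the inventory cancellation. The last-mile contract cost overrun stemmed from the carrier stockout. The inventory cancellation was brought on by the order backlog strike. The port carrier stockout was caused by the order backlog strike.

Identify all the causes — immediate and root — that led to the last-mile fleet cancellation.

Immediate cause of the last-mile fleet cancellation: the raw-material production line shutdown.
Further upstream: the order backlog strike, the inventory cancellation, the inventory capacity cut.

the inventory cancellation, the inventory capacity cut, the order backlog strike, the raw-material production line shutdown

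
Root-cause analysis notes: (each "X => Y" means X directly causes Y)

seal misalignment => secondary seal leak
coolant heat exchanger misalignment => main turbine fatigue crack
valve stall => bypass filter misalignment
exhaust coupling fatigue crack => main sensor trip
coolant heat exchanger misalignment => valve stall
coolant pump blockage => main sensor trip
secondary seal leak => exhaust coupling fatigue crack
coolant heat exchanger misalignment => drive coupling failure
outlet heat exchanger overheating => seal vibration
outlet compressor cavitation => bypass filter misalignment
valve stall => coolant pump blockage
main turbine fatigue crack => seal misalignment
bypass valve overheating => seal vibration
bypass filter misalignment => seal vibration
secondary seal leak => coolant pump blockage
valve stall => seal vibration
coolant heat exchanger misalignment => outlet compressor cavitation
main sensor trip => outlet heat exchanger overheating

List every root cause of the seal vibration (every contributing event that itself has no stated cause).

Tracing upstream from the seal vibration: the seal vibration ← the valve stall ← the coolant heat exchanger misalignment.
A separate upstream branch: the seal vibration ← the bypass valve overheating.
Each of those chain origins has no stated cause.

the bypass valve overheating, the coolant heat exchanger misalignment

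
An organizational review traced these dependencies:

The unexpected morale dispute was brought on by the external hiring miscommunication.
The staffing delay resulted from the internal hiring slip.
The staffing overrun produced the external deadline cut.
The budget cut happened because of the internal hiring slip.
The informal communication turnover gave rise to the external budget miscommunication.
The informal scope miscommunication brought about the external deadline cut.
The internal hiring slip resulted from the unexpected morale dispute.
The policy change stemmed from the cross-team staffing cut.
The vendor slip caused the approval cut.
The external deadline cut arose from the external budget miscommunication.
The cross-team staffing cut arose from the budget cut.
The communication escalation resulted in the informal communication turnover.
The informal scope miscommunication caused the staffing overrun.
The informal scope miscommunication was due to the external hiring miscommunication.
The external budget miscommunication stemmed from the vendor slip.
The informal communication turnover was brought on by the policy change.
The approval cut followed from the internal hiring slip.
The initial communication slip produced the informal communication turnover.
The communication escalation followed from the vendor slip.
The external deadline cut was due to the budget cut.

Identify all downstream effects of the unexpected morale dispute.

Direct effects: the internal hiring slip.
2 steps out: the budget cut, the staffing delay, the approval cut.
3 steps out: the cross-team staffing cut, the external deadline cut.
4 steps out: the policy change.
5 steps out: the informal communication turnover.
6 steps out: the external budget miscommunication.
Not reachable from it: the external hiring miscommunication, the vendor slip, the initial communication slip, the informal scope miscommunication, the communication escalation, the staffing overrun.

the approval cut, the budget cut, the cross-team staffing cut, the external budget miscommunication, the external deadline cut, the informal communication turnover, the internal hiring slip, the policy change, the staffing delay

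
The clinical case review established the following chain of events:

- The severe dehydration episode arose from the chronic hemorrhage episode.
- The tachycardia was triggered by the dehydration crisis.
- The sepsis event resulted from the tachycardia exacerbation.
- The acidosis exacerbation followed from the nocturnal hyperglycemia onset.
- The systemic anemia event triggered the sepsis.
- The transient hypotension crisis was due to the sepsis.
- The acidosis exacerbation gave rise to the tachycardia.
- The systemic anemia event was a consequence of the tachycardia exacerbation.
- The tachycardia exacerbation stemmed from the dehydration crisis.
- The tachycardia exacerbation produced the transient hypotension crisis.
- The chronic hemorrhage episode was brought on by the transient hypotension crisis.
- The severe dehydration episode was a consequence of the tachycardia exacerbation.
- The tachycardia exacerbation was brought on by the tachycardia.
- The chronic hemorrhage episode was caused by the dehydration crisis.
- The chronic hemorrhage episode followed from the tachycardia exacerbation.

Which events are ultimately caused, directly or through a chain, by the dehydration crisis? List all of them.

the chronic hemorrhage episode, the sepsis, the sepsis event, the severe dehydration episode, the systemic anemia event, the tachycardia, the tachycardia exacerbation, the transient hypotension crisis

Direct effects: the tachycardia, the tachycardia exacerbation, the chronic hemorrhage episode.
2 steps out: the systemic anemia event, the transient hypotension crisis, the sepsis event, the severe dehydration episode.
3 steps out: the sepsis.
Not reachable from it: the nocturnal hyperglycemia onset, the acidosis exacerbation.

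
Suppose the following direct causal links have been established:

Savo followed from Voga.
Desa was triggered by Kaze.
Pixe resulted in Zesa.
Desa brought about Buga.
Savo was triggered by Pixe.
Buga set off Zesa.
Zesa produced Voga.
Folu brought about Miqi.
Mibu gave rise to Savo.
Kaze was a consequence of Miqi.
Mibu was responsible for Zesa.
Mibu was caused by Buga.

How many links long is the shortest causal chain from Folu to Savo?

Shortest chain: Folu → Miqi → Kaze → Desa → Buga → Mibu → Savo.

6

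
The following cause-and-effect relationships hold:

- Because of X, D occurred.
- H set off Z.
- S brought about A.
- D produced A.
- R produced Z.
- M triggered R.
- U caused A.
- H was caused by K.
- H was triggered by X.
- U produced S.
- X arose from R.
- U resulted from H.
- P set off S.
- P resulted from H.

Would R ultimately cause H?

There is a causal chain: R → X → H.

Yes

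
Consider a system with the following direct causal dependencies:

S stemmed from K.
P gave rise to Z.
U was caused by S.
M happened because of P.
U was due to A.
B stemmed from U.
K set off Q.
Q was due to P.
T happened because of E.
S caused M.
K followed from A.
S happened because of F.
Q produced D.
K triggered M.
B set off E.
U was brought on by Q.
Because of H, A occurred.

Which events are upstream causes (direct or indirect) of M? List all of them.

A, F, H, K, P, S

Immediate causes of M: K, S, P.
Further upstream: H, A, F.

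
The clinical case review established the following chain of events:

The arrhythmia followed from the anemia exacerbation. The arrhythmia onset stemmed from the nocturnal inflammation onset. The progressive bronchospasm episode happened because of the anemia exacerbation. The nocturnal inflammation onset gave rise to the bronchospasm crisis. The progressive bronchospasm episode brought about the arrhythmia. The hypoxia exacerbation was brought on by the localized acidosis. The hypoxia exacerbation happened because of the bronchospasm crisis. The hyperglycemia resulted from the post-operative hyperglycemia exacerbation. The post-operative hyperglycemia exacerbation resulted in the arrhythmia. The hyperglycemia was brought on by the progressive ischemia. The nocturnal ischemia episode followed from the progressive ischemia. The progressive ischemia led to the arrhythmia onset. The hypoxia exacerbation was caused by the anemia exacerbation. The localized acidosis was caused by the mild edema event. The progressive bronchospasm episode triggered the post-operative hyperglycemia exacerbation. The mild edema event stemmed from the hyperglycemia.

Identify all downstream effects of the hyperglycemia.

Direct effects: the mild edema event.
2 steps out: the localized acidosis.
3 steps out: the hypoxia exacerbation.
Not reachable from it: the progressive ischemia, the anemia exacerbation, the nocturnal ischemia episode, the progressive bronchospasm episode, the post-operative hyperglycemia exacerbation, the arrhythmia, the nocturnal inflammation onset, the bronchospasm crisis, the arrhythmia onset.

the hypoxia exacerbation, the localized acidosis, the mild edema event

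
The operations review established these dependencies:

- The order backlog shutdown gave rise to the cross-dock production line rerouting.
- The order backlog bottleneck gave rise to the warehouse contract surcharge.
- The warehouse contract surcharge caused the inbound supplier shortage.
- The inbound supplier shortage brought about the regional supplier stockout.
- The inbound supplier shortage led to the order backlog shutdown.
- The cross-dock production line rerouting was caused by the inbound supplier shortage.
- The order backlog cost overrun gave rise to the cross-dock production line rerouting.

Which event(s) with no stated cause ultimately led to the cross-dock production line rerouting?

Tracing upstream from the cross-dock production line rerouting: the cross-dock production line rerouting ← the order backlog cost overrun.
A separate upstream branch: the cross-dock production line rerouting ← the inbound supplier shortage ← the warehouse contract surcharge ← the order backlog bottleneck.
Each of those chain origins has no stated cause.

the order backlog bottleneck, the order backlog cost overrun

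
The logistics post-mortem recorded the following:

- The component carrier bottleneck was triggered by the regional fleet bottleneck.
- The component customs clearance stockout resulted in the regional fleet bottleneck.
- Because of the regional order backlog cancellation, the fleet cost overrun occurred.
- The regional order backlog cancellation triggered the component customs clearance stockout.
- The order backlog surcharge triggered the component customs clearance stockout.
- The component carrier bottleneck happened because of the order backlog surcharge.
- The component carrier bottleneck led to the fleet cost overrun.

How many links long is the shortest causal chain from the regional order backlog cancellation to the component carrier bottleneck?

Shortest chain: the regional order backlog cancellation → the component customs clearance stockout → the regional fleet bottleneck → the component carrier bottleneck.

3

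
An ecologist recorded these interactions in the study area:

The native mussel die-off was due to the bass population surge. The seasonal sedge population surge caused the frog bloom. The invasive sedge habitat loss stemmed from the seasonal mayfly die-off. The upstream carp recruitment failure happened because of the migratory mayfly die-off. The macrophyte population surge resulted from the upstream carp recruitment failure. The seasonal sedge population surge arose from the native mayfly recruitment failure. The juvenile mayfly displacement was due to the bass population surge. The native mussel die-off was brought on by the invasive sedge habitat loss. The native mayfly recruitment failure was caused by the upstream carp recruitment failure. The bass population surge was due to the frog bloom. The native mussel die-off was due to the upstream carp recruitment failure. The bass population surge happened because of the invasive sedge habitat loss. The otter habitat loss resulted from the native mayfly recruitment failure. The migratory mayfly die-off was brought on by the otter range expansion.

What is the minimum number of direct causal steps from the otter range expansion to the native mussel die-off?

Shortest chain: the otter range expansion → the migratory mayfly die-off → the upstream carp recruitment failure → the native mussel die-off.

3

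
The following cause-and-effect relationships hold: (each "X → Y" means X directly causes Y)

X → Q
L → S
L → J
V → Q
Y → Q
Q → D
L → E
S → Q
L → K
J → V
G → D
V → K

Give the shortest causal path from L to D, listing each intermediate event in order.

L → S
S → Q
Q → D
Length: 3 steps.

L → S → Q → D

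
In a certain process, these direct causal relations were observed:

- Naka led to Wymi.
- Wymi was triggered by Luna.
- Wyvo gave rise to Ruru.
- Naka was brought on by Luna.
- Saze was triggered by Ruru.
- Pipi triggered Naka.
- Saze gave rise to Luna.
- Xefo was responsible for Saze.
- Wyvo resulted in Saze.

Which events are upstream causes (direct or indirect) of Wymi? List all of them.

Immediate causes of Wymi: Luna, Naka.
Further upstream: Xefo, Wyvo, Ruru, Saze, Pipi.

Luna, Naka, Pipi, Ruru, Saze, Wyvo, Xefo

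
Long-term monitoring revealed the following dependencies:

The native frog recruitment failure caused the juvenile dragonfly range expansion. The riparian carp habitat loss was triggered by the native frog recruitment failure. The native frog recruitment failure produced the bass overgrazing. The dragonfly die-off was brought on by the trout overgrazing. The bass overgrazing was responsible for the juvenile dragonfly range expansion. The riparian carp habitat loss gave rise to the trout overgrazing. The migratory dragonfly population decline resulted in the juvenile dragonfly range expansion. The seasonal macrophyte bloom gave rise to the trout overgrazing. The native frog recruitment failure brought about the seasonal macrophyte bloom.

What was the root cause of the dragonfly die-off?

Tracing upstream from the dragonfly die-off: the dragonfly die-off ← the trout overgrazing ← the seasonal macrophyte bloom ← the native frog recruitment failure.
The native frog recruitment failure has no stated cause, so it is the root.

the native frog recruitment failure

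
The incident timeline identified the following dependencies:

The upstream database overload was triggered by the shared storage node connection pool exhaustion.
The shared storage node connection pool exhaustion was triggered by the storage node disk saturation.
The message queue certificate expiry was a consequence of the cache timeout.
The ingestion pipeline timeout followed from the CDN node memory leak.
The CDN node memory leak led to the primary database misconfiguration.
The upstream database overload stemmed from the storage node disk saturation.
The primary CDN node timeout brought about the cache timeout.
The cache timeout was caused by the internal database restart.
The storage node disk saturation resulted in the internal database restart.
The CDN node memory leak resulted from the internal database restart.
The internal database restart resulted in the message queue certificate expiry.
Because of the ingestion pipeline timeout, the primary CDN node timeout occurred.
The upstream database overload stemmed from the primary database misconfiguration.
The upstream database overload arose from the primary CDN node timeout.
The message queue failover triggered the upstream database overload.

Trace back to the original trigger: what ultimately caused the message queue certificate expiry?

the storage node disk saturation

Tracing upstream from the message queue certificate expiry: the message queue certificate expiry ← the internal database restart ← the storage node disk saturation.
The storage node disk saturation has no stated cause, so it is the root.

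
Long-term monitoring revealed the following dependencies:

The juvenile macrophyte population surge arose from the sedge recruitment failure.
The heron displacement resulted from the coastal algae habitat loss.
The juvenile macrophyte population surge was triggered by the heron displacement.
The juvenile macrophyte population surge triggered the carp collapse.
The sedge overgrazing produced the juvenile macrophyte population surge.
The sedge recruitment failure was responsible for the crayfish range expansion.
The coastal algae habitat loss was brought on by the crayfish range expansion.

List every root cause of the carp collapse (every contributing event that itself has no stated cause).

Tracing upstream from the carp collapse: the carp collapse ← the juvenile macrophyte population surge ← the sedge recruitment failure.
A separate upstream branch: the carp collapse ← the juvenile macrophyte population surge ← the sedge overgrazing.
Each of those chain origins has no stated cause.

the sedge overgrazing, the sedge recruitment failure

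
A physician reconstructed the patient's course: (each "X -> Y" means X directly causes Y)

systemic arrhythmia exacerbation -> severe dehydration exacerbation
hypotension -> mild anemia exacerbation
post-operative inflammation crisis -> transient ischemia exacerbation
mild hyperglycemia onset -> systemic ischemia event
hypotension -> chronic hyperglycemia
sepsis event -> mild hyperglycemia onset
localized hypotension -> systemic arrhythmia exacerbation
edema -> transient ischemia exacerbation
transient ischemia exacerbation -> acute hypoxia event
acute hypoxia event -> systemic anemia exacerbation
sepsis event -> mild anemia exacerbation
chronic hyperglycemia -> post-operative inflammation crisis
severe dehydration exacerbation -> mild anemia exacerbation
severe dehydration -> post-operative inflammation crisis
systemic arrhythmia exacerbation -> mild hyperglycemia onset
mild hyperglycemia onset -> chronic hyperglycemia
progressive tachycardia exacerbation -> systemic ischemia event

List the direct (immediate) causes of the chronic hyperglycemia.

the hypotension, the mild hyperglycemia onset

Upstream contributors include the localized hypotension, the sepsis event, the systemic arrhythmia exacerbation, but only the hypotension, the mild hyperglycemia onset feed directly into the chronic hyperglycemia.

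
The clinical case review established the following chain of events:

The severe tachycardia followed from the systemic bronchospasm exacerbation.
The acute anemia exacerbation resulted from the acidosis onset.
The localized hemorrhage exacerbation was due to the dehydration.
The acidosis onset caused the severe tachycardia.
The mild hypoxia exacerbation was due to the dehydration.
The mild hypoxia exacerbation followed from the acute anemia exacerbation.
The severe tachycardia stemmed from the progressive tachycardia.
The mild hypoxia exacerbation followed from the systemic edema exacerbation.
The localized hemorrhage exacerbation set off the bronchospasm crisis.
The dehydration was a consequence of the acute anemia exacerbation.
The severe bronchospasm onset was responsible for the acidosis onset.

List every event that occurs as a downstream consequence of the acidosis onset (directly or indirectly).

the acute anemia exacerbation, the bronchospasm crisis, the dehydration, the localized hemorrhage exacerbation, the mild hypoxia exacerbation, the severe tachycardia

Direct effects: the acute anemia exacerbation, the severe tachycardia.
2 steps out: the dehydration, the mild hypoxia exacerbation.
3 steps out: the localized hemorrhage exacerbation.
4 steps out: the bronchospasm crisis.
Not reachable from it: the severe bronchospasm onset, the progressive tachycardia, the systemic edema exacerbation, the systemic bronchospasm exacerbation.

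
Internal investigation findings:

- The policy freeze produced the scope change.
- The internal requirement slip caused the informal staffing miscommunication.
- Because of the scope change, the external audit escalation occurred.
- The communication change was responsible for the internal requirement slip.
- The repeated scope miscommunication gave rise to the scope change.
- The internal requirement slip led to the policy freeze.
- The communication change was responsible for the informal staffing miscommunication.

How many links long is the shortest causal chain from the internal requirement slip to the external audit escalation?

Shortest chain: the internal requirement slip → the policy freeze → the scope change → the external audit escalation.

3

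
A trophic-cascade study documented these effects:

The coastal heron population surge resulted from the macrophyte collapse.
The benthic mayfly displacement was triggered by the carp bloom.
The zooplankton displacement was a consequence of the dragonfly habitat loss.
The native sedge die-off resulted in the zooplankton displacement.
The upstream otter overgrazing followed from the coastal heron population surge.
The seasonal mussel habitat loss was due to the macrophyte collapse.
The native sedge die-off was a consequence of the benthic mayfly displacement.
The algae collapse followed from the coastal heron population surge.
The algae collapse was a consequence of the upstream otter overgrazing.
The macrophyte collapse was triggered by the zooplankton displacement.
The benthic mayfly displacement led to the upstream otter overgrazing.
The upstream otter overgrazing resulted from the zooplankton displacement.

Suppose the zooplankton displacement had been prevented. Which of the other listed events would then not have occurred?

the coastal heron population surge, the macrophyte collapse, the seasonal mussel habitat loss

Downstream of the zooplankton displacement: the macrophyte collapse, the seasonal mussel habitat loss, the coastal heron population surge, the upstream otter overgrazing, the algae collapse.
Of those, still caused via another path: the upstream otter overgrazing, the algae collapse.
The remainder have no surviving cause.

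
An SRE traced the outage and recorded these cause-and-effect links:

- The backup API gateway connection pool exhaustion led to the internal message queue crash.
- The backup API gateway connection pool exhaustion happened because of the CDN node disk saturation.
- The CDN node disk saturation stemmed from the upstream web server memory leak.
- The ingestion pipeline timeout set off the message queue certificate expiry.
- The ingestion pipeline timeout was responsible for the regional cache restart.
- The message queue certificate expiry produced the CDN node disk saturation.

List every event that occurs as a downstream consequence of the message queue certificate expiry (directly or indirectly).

the CDN node disk saturation, the backup API gateway connection pool exhaustion, the internal message queue crash

Direct effects: the CDN node disk saturation.
2 steps out: the backup API gateway connection pool exhaustion.
3 steps out: the internal message queue crash.
Not reachable from it: the ingestion pipeline timeout, the regional cache restart, the upstream web server memory leak.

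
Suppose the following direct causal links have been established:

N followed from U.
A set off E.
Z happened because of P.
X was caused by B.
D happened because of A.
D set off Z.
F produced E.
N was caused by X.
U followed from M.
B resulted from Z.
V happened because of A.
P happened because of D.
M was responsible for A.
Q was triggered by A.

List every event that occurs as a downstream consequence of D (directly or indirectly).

Direct effects: P, Z.
2 steps out: B.
3 steps out: X.
4 steps out: N.
Not reachable from it: M, A, Q, E, V, U, F.

B, N, P, X, Z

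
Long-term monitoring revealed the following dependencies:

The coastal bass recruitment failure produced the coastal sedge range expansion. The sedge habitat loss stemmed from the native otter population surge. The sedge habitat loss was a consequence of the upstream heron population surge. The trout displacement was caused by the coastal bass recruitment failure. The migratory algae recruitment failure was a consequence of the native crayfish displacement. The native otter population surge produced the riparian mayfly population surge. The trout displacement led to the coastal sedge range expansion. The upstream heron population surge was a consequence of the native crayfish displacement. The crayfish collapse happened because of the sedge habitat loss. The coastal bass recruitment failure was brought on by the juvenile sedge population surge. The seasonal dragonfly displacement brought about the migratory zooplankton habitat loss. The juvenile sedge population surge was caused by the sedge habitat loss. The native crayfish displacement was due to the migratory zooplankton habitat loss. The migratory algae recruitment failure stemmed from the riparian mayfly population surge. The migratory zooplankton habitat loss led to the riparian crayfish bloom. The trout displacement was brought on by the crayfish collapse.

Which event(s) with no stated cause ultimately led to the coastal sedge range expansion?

Tracing upstream from the coastal sedge range expansion: the coastal sedge range expansion ← the coastal bass recruitment failure ← the juvenile sedge population surge ← the sedge habitat loss ← the upstream heron population surge ← the native crayfish displacement ← the migratory zooplankton habitat loss ← the seasonal dragonfly displacement.
A separate upstream branch: the coastal sedge range expansion ← the coastal bass recruitment failure ← the juvenile sedge population surge ← the sedge habitat loss ← the native otter population surge.
Each of those chain origins has no stated cause.

the native otter population surge, the seasonal dragonfly displacement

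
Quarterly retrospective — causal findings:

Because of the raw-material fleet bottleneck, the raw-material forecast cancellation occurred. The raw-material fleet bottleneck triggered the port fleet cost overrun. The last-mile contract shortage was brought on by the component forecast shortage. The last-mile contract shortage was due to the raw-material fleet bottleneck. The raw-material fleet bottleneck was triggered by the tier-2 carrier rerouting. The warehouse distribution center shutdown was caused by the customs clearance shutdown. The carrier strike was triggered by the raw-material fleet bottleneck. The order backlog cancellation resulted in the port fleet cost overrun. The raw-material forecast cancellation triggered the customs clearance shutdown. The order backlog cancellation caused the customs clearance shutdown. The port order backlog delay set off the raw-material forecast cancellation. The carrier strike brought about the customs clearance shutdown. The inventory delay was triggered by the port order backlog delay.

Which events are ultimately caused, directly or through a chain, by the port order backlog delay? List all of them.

Direct effects: the inventory delay, the raw-material forecast cancellation.
2 steps out: the customs clearance shutdown.
3 steps out: the warehouse distribution center shutdown.
Not reachable from it: the component forecast shortage, the tier-2 carrier rerouting, the raw-material fleet bottleneck, the last-mile contract shortage, the order backlog cancellation, the carrier strike, the port fleet cost overrun.

the customs clearance shutdown, the inventory delay, the raw-material forecast cancellation, the warehouse distribution center shutdown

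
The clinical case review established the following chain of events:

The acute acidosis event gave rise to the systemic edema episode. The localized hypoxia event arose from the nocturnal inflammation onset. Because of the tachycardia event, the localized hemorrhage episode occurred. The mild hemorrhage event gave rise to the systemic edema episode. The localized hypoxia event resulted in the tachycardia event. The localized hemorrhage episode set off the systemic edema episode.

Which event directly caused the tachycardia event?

Upstream contributors include the nocturnal inflammation onset, but only the localized hypoxia event feeds directly into the tachycardia event.

the localized hypoxia event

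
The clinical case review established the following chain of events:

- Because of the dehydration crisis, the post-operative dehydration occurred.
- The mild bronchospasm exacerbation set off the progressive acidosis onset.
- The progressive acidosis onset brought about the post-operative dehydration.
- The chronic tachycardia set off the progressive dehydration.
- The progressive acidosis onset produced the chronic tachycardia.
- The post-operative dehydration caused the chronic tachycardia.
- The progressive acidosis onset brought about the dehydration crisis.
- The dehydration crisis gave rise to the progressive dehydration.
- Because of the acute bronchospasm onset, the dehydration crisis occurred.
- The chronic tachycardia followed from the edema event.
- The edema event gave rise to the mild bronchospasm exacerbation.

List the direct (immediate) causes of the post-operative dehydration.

the dehydration crisis, the progressive acidosis onset

Upstream contributors include the edema event, the mild bronchospasm exacerbation, the acute bronchospasm onset, but only the dehydration crisis, the progressive acidosis onset feed directly into the post-operative dehydration.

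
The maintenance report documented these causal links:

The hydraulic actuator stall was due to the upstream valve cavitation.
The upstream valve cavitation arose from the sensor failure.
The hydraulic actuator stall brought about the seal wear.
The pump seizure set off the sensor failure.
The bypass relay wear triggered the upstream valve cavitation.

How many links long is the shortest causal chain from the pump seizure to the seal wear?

Shortest chain: the pump seizure → the sensor failure → the upstream valve cavitation → the hydraulic actuator stall → the seal wear.

4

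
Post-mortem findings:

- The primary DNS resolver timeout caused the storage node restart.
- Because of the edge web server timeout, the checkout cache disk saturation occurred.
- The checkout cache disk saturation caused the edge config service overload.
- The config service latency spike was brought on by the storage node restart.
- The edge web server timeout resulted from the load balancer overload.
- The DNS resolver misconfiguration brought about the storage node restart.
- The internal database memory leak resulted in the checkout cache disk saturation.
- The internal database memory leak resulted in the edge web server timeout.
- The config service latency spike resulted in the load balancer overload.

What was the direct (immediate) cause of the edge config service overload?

Upstream contributors include the primary DNS resolver timeout, the DNS resolver misconfiguration, the storage node restart, the config service latency spike, the internal database memory leak, the load balancer overload, the edge web server timeout, but only the checkout cache disk saturation feeds directly into the edge config service overload.

the checkout cache disk saturation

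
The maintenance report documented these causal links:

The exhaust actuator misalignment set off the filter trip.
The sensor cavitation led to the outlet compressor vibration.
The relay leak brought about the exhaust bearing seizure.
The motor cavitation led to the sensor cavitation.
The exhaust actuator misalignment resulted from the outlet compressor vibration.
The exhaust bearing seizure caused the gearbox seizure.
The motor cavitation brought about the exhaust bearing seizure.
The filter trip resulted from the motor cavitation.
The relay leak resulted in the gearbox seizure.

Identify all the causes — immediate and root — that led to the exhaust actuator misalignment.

the motor cavitation, the outlet compressor vibration, the sensor cavitation

Immediate cause of the exhaust actuator misalignment: the outlet compressor vibration.
Further upstream: the motor cavitation, the sensor cavitation.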